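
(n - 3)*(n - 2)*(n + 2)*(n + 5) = n^4 + 2*n^3 - 19*n^2 - 8*n + 60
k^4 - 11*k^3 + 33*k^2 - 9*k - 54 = (k - 6)*(k - 3)^2*(k + 1)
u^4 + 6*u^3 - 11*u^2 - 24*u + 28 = (u - 2)*(u - 1)*(u + 2)*(u + 7)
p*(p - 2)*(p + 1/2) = p^3 - 3*p^2/2 - p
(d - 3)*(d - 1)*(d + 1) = d^3 - 3*d^2 - d + 3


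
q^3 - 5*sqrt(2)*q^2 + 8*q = q*(q - 4*sqrt(2))*(q - sqrt(2))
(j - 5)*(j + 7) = j^2 + 2*j - 35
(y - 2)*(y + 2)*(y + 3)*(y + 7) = y^4 + 10*y^3 + 17*y^2 - 40*y - 84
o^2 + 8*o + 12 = (o + 2)*(o + 6)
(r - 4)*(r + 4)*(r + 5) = r^3 + 5*r^2 - 16*r - 80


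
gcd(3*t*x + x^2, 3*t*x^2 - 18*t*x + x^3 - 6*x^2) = 3*t*x + x^2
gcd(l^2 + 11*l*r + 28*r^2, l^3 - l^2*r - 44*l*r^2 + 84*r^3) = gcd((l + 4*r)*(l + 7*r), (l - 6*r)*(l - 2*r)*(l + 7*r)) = l + 7*r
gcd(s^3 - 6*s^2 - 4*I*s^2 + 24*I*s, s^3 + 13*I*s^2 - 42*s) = s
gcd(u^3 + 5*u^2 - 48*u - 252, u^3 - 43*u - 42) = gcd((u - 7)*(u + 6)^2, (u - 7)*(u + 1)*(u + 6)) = u^2 - u - 42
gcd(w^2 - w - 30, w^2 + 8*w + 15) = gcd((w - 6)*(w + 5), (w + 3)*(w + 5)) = w + 5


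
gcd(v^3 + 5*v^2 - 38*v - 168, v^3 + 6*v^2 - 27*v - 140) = v^2 + 11*v + 28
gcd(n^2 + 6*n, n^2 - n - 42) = n + 6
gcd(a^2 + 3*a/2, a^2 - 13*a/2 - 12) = a + 3/2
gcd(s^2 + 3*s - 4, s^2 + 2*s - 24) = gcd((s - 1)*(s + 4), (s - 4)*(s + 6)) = 1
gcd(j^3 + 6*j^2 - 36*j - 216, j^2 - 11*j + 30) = j - 6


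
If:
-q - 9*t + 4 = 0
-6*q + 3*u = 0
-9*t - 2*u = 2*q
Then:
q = -4/5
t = 8/15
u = -8/5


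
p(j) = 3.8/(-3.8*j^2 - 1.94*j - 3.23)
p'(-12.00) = -0.00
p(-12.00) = -0.01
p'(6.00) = 0.01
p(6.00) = -0.03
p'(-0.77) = -0.93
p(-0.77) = -0.95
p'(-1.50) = -0.46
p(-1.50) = -0.43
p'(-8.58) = -0.00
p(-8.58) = -0.01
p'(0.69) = 0.67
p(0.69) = -0.60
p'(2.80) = 0.06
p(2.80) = -0.10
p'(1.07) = 0.41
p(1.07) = -0.39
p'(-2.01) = -0.24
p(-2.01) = -0.26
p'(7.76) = 0.00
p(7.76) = -0.02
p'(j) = 3.8*(7.6*j + 1.94)/(-3.8*j^2 - 1.94*j - 3.23)^2 = (28.88*j + 7.372)/(3.8*j^2 + 1.94*j + 3.23)^2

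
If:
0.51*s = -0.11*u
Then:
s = -0.215686274509804*u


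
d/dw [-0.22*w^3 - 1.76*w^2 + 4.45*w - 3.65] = -0.66*w^2 - 3.52*w + 4.45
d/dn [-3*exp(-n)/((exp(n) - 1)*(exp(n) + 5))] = 3*(3*exp(2*n) + 8*exp(n) - 5)*exp(-n)/(exp(4*n) + 8*exp(3*n) + 6*exp(2*n) - 40*exp(n) + 25)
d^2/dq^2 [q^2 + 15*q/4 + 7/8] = 2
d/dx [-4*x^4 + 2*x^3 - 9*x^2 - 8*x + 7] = -16*x^3 + 6*x^2 - 18*x - 8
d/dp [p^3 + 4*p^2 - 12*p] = 3*p^2 + 8*p - 12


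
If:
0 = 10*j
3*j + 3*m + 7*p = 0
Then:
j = 0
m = -7*p/3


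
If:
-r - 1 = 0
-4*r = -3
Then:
No Solution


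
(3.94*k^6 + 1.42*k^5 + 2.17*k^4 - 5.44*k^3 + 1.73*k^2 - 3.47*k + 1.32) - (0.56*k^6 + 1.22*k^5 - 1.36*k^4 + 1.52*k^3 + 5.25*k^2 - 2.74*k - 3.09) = 3.38*k^6 + 0.2*k^5 + 3.53*k^4 - 6.96*k^3 - 3.52*k^2 - 0.73*k + 4.41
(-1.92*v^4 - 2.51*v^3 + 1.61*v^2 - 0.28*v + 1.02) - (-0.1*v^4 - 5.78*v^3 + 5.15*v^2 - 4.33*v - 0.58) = -1.82*v^4 + 3.27*v^3 - 3.54*v^2 + 4.05*v + 1.6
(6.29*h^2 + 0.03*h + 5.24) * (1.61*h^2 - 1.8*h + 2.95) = 10.1269*h^4 - 11.2737*h^3 + 26.9379*h^2 - 9.3435*h + 15.458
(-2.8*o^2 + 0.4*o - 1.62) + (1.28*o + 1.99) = -2.8*o^2 + 1.68*o + 0.37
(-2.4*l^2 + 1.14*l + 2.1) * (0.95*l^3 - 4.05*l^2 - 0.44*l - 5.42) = -2.28*l^5 + 10.803*l^4 - 1.566*l^3 + 4.0014*l^2 - 7.1028*l - 11.382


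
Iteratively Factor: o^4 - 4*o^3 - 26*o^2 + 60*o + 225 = (o + 3)*(o^3 - 7*o^2 - 5*o + 75) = (o + 3)^2*(o^2 - 10*o + 25) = (o - 5)*(o + 3)^2*(o - 5)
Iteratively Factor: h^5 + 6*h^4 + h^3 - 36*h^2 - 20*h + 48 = (h + 4)*(h^4 + 2*h^3 - 7*h^2 - 8*h + 12) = (h - 2)*(h + 4)*(h^3 + 4*h^2 + h - 6) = (h - 2)*(h - 1)*(h + 4)*(h^2 + 5*h + 6) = (h - 2)*(h - 1)*(h + 2)*(h + 4)*(h + 3)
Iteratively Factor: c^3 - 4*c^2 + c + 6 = (c - 3)*(c^2 - c - 2) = (c - 3)*(c - 2)*(c + 1)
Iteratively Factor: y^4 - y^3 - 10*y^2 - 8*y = (y + 2)*(y^3 - 3*y^2 - 4*y) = (y - 4)*(y + 2)*(y^2 + y) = (y - 4)*(y + 1)*(y + 2)*(y)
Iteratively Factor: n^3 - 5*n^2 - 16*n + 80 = (n - 5)*(n^2 - 16) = (n - 5)*(n - 4)*(n + 4)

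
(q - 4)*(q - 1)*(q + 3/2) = q^3 - 7*q^2/2 - 7*q/2 + 6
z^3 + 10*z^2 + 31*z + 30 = (z + 2)*(z + 3)*(z + 5)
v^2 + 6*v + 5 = (v + 1)*(v + 5)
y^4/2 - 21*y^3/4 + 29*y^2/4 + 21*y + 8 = (y/2 + 1/2)*(y - 8)*(y - 4)*(y + 1/2)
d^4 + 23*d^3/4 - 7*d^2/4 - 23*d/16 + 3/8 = (d - 1/2)*(d - 1/4)*(d + 1/2)*(d + 6)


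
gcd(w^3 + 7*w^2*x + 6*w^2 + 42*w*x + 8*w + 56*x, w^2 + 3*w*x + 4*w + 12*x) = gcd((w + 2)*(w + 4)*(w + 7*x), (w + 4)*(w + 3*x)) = w + 4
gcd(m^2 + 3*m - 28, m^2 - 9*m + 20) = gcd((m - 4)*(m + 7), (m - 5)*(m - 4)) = m - 4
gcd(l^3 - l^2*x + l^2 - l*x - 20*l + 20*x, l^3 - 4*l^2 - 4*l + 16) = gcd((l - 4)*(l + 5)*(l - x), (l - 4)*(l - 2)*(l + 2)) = l - 4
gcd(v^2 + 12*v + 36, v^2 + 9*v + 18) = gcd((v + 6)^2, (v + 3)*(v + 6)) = v + 6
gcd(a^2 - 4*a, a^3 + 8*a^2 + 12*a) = a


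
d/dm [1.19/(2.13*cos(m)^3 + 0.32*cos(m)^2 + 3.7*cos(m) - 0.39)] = (7.6041*cos(m)^2 + 0.7616*cos(m) + 4.403)*sin(m)/(2.13*cos(m)^3 + 0.32*cos(m)^2 + 3.7*cos(m) - 0.39)^2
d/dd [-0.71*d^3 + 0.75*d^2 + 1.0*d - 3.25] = -2.13*d^2 + 1.5*d + 1.0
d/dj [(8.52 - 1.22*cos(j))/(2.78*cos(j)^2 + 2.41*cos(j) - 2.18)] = (-3.3916*cos(j)^2 + 47.3712*cos(j) + 17.8736)*sin(j)/(7.7284*cos(j)^4 + 13.3996*cos(j)^3 - 6.3127*cos(j)^2 - 10.5076*cos(j) + 4.7524)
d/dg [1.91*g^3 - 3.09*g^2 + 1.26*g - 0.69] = 5.73*g^2 - 6.18*g + 1.26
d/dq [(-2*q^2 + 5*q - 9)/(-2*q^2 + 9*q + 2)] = (-8*q^2 - 44*q + 91)/(4*q^4 - 36*q^3 + 73*q^2 + 36*q + 4)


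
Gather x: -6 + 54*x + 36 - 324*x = 30 - 270*x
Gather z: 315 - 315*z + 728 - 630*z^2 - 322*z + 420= -630*z^2 - 637*z + 1463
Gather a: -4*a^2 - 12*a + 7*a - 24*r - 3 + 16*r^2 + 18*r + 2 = -4*a^2 - 5*a + 16*r^2 - 6*r - 1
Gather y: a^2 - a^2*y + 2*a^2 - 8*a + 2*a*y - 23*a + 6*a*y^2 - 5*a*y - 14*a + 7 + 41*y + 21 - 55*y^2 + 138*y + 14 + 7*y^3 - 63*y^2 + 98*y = 3*a^2 - 45*a + 7*y^3 + y^2*(6*a - 118) + y*(-a^2 - 3*a + 277) + 42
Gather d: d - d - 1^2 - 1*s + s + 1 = 0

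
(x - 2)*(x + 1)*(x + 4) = x^3 + 3*x^2 - 6*x - 8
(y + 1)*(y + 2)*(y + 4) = y^3 + 7*y^2 + 14*y + 8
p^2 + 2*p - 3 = (p - 1)*(p + 3)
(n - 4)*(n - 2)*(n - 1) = n^3 - 7*n^2 + 14*n - 8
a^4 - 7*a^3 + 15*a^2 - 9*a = a*(a - 3)^2*(a - 1)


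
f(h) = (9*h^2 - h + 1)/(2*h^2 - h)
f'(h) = (1 - 4*h)*(9*h^2 - h + 1)/(2*h^2 - h)^2 + (18*h - 1)/(2*h^2 - h)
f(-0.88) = 3.64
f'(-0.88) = -0.15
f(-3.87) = 4.13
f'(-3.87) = -0.08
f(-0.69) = 3.64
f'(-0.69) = 0.16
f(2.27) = 5.61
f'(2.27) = -0.68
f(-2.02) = 3.90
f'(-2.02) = -0.19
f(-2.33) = 3.96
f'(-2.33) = -0.16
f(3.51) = 5.13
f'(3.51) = -0.22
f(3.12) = 5.23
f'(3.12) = -0.30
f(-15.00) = 4.39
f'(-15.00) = -0.00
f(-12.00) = 4.36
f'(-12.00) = -0.01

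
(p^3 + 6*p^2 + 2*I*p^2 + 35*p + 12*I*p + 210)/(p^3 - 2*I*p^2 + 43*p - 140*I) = (p + 6)/(p - 4*I)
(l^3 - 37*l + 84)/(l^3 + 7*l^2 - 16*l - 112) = (l - 3)/(l + 4)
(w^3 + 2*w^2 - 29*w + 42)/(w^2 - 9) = (w^2 + 5*w - 14)/(w + 3)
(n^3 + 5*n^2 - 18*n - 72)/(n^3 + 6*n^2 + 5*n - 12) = (n^2 + 2*n - 24)/(n^2 + 3*n - 4)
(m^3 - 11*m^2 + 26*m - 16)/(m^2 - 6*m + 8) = (m^2 - 9*m + 8)/(m - 4)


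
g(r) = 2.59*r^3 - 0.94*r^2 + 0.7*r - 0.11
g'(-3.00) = 76.27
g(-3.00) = -80.60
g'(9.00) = 613.15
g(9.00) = 1818.16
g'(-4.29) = 151.77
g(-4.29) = -224.90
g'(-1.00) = 10.35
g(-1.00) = -4.34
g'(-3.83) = 121.88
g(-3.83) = -162.09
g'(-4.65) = 177.45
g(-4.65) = -284.10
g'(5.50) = 225.40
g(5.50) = 406.22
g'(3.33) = 80.60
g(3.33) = 87.44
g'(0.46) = 1.48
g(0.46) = 0.27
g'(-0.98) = 10.00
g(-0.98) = -4.14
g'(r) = 7.77*r^2 - 1.88*r + 0.7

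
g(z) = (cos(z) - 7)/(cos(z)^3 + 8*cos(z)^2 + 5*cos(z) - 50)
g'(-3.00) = -0.00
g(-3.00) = 0.17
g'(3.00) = 0.01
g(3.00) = 0.17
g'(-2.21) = -0.02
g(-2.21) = 0.15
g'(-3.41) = 0.01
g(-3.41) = 0.16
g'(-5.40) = -0.03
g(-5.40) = 0.15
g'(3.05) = 0.00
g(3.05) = 0.17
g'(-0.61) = 0.03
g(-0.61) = 0.15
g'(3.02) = 0.01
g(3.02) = 0.17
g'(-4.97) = -0.01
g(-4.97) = 0.14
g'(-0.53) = 0.03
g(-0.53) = 0.16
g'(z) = (cos(z) - 7)*(3*sin(z)*cos(z)^2 + 16*sin(z)*cos(z) + 5*sin(z))/(cos(z)^3 + 8*cos(z)^2 + 5*cos(z) - 50)^2 - sin(z)/(cos(z)^3 + 8*cos(z)^2 + 5*cos(z) - 50) = (-23*cos(z) + cos(2*z) + 4)*sin(z)/((cos(z) - 2)^2*(cos(z) + 5)^3)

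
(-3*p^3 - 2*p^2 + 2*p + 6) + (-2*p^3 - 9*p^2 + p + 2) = -5*p^3 - 11*p^2 + 3*p + 8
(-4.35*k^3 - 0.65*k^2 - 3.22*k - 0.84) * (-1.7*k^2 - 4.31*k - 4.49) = 7.395*k^5 + 19.8535*k^4 + 27.807*k^3 + 18.2247*k^2 + 18.0782*k + 3.7716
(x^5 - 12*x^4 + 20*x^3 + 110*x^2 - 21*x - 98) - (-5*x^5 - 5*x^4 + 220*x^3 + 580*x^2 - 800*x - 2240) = 6*x^5 - 7*x^4 - 200*x^3 - 470*x^2 + 779*x + 2142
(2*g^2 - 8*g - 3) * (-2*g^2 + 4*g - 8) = -4*g^4 + 24*g^3 - 42*g^2 + 52*g + 24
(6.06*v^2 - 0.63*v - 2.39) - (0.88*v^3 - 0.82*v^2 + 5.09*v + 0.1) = -0.88*v^3 + 6.88*v^2 - 5.72*v - 2.49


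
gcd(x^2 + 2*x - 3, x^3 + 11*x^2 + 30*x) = 1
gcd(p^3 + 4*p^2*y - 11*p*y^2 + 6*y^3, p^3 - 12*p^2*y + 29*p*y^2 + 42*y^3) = 1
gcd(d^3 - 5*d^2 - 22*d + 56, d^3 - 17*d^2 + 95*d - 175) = d - 7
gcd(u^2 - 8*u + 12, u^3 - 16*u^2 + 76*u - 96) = u^2 - 8*u + 12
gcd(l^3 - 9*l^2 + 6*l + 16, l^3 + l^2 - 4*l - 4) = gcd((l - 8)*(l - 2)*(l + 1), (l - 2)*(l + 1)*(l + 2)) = l^2 - l - 2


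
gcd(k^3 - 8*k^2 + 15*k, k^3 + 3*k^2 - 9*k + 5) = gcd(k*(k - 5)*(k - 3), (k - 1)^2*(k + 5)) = 1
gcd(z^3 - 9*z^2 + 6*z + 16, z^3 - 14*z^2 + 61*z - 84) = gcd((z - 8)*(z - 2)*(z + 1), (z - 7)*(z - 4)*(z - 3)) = 1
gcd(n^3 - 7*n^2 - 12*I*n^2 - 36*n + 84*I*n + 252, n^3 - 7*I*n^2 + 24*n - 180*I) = n^2 - 12*I*n - 36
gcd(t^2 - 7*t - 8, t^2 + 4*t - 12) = 1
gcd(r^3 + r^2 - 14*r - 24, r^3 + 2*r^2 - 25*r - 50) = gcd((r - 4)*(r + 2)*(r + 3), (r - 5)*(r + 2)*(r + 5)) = r + 2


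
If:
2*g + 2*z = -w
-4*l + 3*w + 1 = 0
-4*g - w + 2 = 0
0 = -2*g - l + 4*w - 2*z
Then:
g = 33/68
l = 5/17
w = 1/17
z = -35/68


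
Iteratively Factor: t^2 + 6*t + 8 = (t + 2)*(t + 4)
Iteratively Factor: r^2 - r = (r - 1)*(r)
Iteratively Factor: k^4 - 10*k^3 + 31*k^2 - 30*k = (k - 2)*(k^3 - 8*k^2 + 15*k) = k*(k - 2)*(k^2 - 8*k + 15) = k*(k - 3)*(k - 2)*(k - 5)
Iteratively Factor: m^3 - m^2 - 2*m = (m)*(m^2 - m - 2) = m*(m + 1)*(m - 2)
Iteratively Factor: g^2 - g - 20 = (g + 4)*(g - 5)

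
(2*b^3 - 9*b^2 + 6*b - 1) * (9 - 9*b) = -18*b^4 + 99*b^3 - 135*b^2 + 63*b - 9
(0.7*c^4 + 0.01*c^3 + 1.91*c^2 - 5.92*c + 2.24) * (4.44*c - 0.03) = 3.108*c^5 + 0.0234*c^4 + 8.4801*c^3 - 26.3421*c^2 + 10.1232*c - 0.0672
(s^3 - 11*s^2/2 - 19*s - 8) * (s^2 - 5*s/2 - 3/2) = s^5 - 8*s^4 - 27*s^3/4 + 191*s^2/4 + 97*s/2 + 12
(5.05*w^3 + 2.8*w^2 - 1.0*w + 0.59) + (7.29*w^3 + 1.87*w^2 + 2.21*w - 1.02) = 12.34*w^3 + 4.67*w^2 + 1.21*w - 0.43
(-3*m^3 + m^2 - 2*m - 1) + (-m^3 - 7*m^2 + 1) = -4*m^3 - 6*m^2 - 2*m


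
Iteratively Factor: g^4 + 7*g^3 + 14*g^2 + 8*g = (g + 1)*(g^3 + 6*g^2 + 8*g) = (g + 1)*(g + 2)*(g^2 + 4*g) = g*(g + 1)*(g + 2)*(g + 4)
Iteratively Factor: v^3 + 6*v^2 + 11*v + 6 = (v + 1)*(v^2 + 5*v + 6) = (v + 1)*(v + 3)*(v + 2)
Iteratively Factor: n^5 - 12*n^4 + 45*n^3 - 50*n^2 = (n)*(n^4 - 12*n^3 + 45*n^2 - 50*n) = n*(n - 5)*(n^3 - 7*n^2 + 10*n) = n^2*(n - 5)*(n^2 - 7*n + 10) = n^2*(n - 5)*(n - 2)*(n - 5)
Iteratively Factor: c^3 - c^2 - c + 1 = (c - 1)*(c^2 - 1) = (c - 1)*(c + 1)*(c - 1)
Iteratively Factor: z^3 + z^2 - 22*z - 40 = (z + 2)*(z^2 - z - 20) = (z - 5)*(z + 2)*(z + 4)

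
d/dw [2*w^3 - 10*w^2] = 2*w*(3*w - 10)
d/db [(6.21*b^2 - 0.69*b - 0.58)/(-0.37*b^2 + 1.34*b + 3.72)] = (8.0661*b^2 + 45.7732*b - 1.7896)/(0.1369*b^4 - 0.9916*b^3 - 0.9572*b^2 + 9.9696*b + 13.8384)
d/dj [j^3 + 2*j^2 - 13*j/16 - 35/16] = 3*j^2 + 4*j - 13/16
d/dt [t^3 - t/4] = 3*t^2 - 1/4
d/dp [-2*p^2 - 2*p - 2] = -4*p - 2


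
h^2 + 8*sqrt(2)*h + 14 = (h + sqrt(2))*(h + 7*sqrt(2))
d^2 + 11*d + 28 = (d + 4)*(d + 7)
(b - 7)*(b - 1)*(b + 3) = b^3 - 5*b^2 - 17*b + 21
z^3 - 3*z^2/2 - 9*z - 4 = (z - 4)*(z + 1/2)*(z + 2)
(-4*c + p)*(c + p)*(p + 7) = -4*c^2*p - 28*c^2 - 3*c*p^2 - 21*c*p + p^3 + 7*p^2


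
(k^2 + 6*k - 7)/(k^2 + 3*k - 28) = (k - 1)/(k - 4)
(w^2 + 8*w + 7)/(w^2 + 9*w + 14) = (w + 1)/(w + 2)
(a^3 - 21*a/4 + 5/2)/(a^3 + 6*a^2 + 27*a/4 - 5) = (a - 2)/(a + 4)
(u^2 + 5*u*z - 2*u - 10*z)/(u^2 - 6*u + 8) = (u + 5*z)/(u - 4)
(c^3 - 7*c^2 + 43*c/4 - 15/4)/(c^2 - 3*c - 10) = (c^2 - 2*c + 3/4)/(c + 2)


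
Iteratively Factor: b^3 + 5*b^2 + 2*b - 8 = (b - 1)*(b^2 + 6*b + 8) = (b - 1)*(b + 2)*(b + 4)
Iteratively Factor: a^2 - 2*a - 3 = (a - 3)*(a + 1)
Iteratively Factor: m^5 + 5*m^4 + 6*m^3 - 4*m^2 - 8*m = (m + 2)*(m^4 + 3*m^3 - 4*m) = (m + 2)^2*(m^3 + m^2 - 2*m) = (m - 1)*(m + 2)^2*(m^2 + 2*m) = m*(m - 1)*(m + 2)^2*(m + 2)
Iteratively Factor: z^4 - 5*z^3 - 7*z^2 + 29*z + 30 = (z + 2)*(z^3 - 7*z^2 + 7*z + 15) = (z - 3)*(z + 2)*(z^2 - 4*z - 5) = (z - 3)*(z + 1)*(z + 2)*(z - 5)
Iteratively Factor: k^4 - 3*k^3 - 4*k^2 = (k + 1)*(k^3 - 4*k^2) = (k - 4)*(k + 1)*(k^2) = k*(k - 4)*(k + 1)*(k)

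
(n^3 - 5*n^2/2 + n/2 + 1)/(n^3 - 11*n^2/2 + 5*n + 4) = (n - 1)/(n - 4)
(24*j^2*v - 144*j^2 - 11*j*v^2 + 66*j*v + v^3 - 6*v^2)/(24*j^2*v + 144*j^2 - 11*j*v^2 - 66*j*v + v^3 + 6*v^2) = (v - 6)/(v + 6)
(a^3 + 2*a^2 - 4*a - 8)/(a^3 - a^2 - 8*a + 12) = (a^2 + 4*a + 4)/(a^2 + a - 6)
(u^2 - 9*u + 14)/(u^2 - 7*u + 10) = (u - 7)/(u - 5)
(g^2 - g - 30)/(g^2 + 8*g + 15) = (g - 6)/(g + 3)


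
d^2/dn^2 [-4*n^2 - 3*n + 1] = -8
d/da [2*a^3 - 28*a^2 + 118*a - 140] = 6*a^2 - 56*a + 118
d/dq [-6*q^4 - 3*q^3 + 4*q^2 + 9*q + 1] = -24*q^3 - 9*q^2 + 8*q + 9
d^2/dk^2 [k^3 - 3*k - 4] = 6*k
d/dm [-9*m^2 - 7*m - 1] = -18*m - 7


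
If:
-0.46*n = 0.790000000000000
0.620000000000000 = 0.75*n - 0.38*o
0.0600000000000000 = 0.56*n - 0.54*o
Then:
No Solution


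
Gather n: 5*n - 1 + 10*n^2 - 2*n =10*n^2 + 3*n - 1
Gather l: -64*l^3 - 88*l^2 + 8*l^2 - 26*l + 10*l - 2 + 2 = -64*l^3 - 80*l^2 - 16*l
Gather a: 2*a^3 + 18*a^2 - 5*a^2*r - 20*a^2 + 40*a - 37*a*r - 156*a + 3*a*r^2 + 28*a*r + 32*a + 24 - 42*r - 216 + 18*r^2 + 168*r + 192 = 2*a^3 + a^2*(-5*r - 2) + a*(3*r^2 - 9*r - 84) + 18*r^2 + 126*r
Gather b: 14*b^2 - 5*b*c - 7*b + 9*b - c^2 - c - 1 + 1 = 14*b^2 + b*(2 - 5*c) - c^2 - c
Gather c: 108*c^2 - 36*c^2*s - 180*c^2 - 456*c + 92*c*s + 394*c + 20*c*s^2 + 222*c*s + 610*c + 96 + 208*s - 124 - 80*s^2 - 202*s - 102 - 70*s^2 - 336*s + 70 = c^2*(-36*s - 72) + c*(20*s^2 + 314*s + 548) - 150*s^2 - 330*s - 60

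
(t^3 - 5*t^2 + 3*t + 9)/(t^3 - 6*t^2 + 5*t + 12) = (t - 3)/(t - 4)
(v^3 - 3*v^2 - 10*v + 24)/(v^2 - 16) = (v^2 + v - 6)/(v + 4)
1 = 1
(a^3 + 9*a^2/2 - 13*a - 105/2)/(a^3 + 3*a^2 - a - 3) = (2*a^2 + 3*a - 35)/(2*(a^2 - 1))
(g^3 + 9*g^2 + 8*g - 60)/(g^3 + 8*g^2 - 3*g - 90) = (g - 2)/(g - 3)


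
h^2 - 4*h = h*(h - 4)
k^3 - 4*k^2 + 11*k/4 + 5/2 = (k - 5/2)*(k - 2)*(k + 1/2)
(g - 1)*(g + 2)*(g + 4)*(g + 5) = g^4 + 10*g^3 + 27*g^2 + 2*g - 40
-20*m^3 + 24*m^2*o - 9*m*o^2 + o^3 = (-5*m + o)*(-2*m + o)^2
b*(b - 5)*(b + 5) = b^3 - 25*b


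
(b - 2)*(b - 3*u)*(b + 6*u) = b^3 + 3*b^2*u - 2*b^2 - 18*b*u^2 - 6*b*u + 36*u^2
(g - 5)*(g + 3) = g^2 - 2*g - 15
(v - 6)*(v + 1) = v^2 - 5*v - 6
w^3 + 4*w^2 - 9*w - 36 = (w - 3)*(w + 3)*(w + 4)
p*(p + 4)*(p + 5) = p^3 + 9*p^2 + 20*p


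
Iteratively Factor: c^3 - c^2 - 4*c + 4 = (c + 2)*(c^2 - 3*c + 2) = (c - 2)*(c + 2)*(c - 1)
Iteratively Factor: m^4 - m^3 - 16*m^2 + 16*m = (m + 4)*(m^3 - 5*m^2 + 4*m) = m*(m + 4)*(m^2 - 5*m + 4) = m*(m - 1)*(m + 4)*(m - 4)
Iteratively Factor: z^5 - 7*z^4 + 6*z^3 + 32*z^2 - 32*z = (z - 1)*(z^4 - 6*z^3 + 32*z) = (z - 1)*(z + 2)*(z^3 - 8*z^2 + 16*z) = (z - 4)*(z - 1)*(z + 2)*(z^2 - 4*z) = (z - 4)^2*(z - 1)*(z + 2)*(z)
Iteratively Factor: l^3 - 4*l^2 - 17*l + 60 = (l - 5)*(l^2 + l - 12) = (l - 5)*(l - 3)*(l + 4)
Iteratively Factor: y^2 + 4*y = (y + 4)*(y)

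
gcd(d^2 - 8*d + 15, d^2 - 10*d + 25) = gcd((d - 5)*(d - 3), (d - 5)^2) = d - 5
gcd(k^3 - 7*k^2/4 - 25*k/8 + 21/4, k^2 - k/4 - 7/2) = k^2 - k/4 - 7/2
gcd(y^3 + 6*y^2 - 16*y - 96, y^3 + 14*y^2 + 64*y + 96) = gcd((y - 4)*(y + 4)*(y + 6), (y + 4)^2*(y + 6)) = y^2 + 10*y + 24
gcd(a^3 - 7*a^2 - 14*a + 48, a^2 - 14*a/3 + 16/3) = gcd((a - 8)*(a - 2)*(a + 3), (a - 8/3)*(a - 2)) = a - 2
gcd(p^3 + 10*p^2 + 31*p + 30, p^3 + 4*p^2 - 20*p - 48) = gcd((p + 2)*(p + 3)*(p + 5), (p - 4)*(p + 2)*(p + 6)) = p + 2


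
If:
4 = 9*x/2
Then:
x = 8/9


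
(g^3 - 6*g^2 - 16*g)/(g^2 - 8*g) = g + 2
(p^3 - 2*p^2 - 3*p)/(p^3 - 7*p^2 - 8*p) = (p - 3)/(p - 8)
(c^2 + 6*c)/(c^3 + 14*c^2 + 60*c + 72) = c/(c^2 + 8*c + 12)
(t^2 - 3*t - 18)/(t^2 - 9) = (t - 6)/(t - 3)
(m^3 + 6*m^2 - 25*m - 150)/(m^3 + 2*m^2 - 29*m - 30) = (m + 5)/(m + 1)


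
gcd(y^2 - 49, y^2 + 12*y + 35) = y + 7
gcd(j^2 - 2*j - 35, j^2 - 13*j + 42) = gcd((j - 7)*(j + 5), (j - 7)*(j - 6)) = j - 7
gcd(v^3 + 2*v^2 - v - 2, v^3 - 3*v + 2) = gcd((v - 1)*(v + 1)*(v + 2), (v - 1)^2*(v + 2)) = v^2 + v - 2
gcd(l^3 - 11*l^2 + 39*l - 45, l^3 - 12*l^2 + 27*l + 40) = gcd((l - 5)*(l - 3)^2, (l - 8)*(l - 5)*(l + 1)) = l - 5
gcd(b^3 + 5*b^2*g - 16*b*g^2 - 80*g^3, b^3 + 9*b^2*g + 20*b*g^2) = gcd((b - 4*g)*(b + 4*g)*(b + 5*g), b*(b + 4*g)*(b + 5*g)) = b^2 + 9*b*g + 20*g^2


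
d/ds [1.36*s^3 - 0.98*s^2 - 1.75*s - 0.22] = 4.08*s^2 - 1.96*s - 1.75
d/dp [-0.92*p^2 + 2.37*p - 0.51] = 2.37 - 1.84*p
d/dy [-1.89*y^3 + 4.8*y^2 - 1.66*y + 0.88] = -5.67*y^2 + 9.6*y - 1.66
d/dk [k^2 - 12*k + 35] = 2*k - 12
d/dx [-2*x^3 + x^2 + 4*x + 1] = -6*x^2 + 2*x + 4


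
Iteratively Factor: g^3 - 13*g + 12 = (g - 1)*(g^2 + g - 12) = (g - 3)*(g - 1)*(g + 4)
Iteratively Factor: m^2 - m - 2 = (m - 2)*(m + 1)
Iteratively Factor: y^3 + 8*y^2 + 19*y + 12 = (y + 3)*(y^2 + 5*y + 4) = (y + 3)*(y + 4)*(y + 1)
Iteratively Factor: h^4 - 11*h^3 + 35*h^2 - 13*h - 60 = (h - 3)*(h^3 - 8*h^2 + 11*h + 20) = (h - 3)*(h + 1)*(h^2 - 9*h + 20) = (h - 5)*(h - 3)*(h + 1)*(h - 4)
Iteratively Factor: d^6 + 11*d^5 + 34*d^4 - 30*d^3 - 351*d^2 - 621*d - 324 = (d + 4)*(d^5 + 7*d^4 + 6*d^3 - 54*d^2 - 135*d - 81) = (d - 3)*(d + 4)*(d^4 + 10*d^3 + 36*d^2 + 54*d + 27) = (d - 3)*(d + 3)*(d + 4)*(d^3 + 7*d^2 + 15*d + 9) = (d - 3)*(d + 1)*(d + 3)*(d + 4)*(d^2 + 6*d + 9) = (d - 3)*(d + 1)*(d + 3)^2*(d + 4)*(d + 3)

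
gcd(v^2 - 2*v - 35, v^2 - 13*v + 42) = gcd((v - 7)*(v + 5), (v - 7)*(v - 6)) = v - 7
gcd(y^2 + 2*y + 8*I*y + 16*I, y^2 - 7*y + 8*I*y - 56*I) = y + 8*I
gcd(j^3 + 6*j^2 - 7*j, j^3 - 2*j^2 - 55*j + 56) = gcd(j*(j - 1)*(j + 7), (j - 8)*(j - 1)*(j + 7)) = j^2 + 6*j - 7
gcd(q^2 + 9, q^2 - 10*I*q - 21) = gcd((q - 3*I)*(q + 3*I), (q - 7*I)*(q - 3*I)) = q - 3*I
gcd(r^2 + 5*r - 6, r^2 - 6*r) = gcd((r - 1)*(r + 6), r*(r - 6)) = 1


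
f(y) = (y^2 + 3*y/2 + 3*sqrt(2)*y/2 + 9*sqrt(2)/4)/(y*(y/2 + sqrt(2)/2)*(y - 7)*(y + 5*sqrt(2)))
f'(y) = (2*y + 3/2 + 3*sqrt(2)/2)/(y*(y/2 + sqrt(2)/2)*(y - 7)*(y + 5*sqrt(2))) - (y^2 + 3*y/2 + 3*sqrt(2)*y/2 + 9*sqrt(2)/4)/(y*(y/2 + sqrt(2)/2)*(y - 7)*(y + 5*sqrt(2))^2) - (y^2 + 3*y/2 + 3*sqrt(2)*y/2 + 9*sqrt(2)/4)/(y*(y/2 + sqrt(2)/2)*(y - 7)^2*(y + 5*sqrt(2))) - (y^2 + 3*y/2 + 3*sqrt(2)*y/2 + 9*sqrt(2)/4)/(2*y*(y/2 + sqrt(2)/2)^2*(y - 7)*(y + 5*sqrt(2))) - (y^2 + 3*y/2 + 3*sqrt(2)*y/2 + 9*sqrt(2)/4)/(y^2*(y/2 + sqrt(2)/2)*(y - 7)*(y + 5*sqrt(2))) = (-8*y^5 - 42*sqrt(2)*y^4 + 10*y^4 - 60*y^3 - 24*sqrt(2)*y^3 - 160*y^2 + 381*sqrt(2)*y^2 - 180*sqrt(2)*y + 1512*y + 630*sqrt(2))/(2*y^2*(y^6 - 14*y^5 + 12*sqrt(2)*y^5 - 168*sqrt(2)*y^4 + 141*y^4 - 1288*y^3 + 708*sqrt(2)*y^3 - 1680*sqrt(2)*y^2 + 4608*y^2 - 1400*y + 5880*sqrt(2)*y + 4900))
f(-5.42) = -0.06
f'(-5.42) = 0.04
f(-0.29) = 0.27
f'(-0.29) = 1.08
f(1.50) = -0.11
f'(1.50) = 0.04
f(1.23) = -0.12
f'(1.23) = 0.06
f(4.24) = -0.10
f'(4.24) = -0.02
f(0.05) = -1.86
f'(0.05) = 36.36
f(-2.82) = -0.01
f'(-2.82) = 0.01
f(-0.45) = 0.16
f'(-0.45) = 0.45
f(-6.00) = -0.09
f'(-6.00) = 0.09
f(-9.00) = 0.05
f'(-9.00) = 0.03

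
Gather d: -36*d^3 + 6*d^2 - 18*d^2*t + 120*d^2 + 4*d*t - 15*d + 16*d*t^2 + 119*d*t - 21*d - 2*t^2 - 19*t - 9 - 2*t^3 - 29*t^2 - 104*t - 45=-36*d^3 + d^2*(126 - 18*t) + d*(16*t^2 + 123*t - 36) - 2*t^3 - 31*t^2 - 123*t - 54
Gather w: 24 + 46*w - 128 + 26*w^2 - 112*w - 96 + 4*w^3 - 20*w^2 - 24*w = 4*w^3 + 6*w^2 - 90*w - 200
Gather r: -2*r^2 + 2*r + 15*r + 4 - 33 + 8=-2*r^2 + 17*r - 21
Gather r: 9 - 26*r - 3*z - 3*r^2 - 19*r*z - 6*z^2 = -3*r^2 + r*(-19*z - 26) - 6*z^2 - 3*z + 9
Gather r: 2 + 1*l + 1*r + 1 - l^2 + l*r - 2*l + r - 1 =-l^2 - l + r*(l + 2) + 2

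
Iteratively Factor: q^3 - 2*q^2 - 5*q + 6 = (q + 2)*(q^2 - 4*q + 3) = (q - 1)*(q + 2)*(q - 3)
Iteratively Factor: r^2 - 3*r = (r - 3)*(r)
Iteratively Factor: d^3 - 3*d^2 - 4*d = (d - 4)*(d^2 + d) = (d - 4)*(d + 1)*(d)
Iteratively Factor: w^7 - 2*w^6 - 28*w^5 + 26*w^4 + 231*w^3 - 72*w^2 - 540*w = (w + 3)*(w^6 - 5*w^5 - 13*w^4 + 65*w^3 + 36*w^2 - 180*w) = (w + 3)^2*(w^5 - 8*w^4 + 11*w^3 + 32*w^2 - 60*w) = (w - 3)*(w + 3)^2*(w^4 - 5*w^3 - 4*w^2 + 20*w) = (w - 3)*(w - 2)*(w + 3)^2*(w^3 - 3*w^2 - 10*w) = (w - 5)*(w - 3)*(w - 2)*(w + 3)^2*(w^2 + 2*w) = (w - 5)*(w - 3)*(w - 2)*(w + 2)*(w + 3)^2*(w)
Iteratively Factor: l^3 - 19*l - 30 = (l - 5)*(l^2 + 5*l + 6) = (l - 5)*(l + 3)*(l + 2)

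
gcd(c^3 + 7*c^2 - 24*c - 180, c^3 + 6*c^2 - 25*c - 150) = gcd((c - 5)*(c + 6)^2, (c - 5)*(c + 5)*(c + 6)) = c^2 + c - 30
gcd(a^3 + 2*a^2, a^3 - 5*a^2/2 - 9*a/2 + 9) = a + 2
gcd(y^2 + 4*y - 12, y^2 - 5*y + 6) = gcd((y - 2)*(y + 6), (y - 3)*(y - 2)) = y - 2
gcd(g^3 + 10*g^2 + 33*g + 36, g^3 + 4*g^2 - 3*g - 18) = g^2 + 6*g + 9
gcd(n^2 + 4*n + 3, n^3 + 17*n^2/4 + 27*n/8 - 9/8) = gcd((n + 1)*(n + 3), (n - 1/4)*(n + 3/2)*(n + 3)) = n + 3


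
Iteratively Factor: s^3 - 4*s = (s + 2)*(s^2 - 2*s) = s*(s + 2)*(s - 2)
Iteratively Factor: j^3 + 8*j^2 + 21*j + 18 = (j + 2)*(j^2 + 6*j + 9) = (j + 2)*(j + 3)*(j + 3)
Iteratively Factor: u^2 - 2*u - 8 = (u - 4)*(u + 2)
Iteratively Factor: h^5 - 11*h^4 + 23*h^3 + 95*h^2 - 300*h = (h + 3)*(h^4 - 14*h^3 + 65*h^2 - 100*h) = (h - 5)*(h + 3)*(h^3 - 9*h^2 + 20*h) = h*(h - 5)*(h + 3)*(h^2 - 9*h + 20) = h*(h - 5)^2*(h + 3)*(h - 4)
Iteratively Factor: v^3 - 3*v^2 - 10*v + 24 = (v + 3)*(v^2 - 6*v + 8) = (v - 2)*(v + 3)*(v - 4)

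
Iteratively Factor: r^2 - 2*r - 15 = (r + 3)*(r - 5)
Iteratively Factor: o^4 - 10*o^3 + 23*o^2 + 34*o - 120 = (o + 2)*(o^3 - 12*o^2 + 47*o - 60) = (o - 5)*(o + 2)*(o^2 - 7*o + 12) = (o - 5)*(o - 3)*(o + 2)*(o - 4)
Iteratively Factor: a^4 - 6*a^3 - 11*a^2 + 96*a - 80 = (a + 4)*(a^3 - 10*a^2 + 29*a - 20) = (a - 1)*(a + 4)*(a^2 - 9*a + 20) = (a - 5)*(a - 1)*(a + 4)*(a - 4)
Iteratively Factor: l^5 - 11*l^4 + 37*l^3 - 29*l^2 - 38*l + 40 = (l - 1)*(l^4 - 10*l^3 + 27*l^2 - 2*l - 40) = (l - 5)*(l - 1)*(l^3 - 5*l^2 + 2*l + 8) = (l - 5)*(l - 4)*(l - 1)*(l^2 - l - 2) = (l - 5)*(l - 4)*(l - 2)*(l - 1)*(l + 1)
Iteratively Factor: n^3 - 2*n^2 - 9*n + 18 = (n - 3)*(n^2 + n - 6) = (n - 3)*(n + 3)*(n - 2)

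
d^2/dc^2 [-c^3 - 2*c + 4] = -6*c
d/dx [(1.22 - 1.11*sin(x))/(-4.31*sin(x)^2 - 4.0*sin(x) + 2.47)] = (-4.7841*sin(x)^2 + 10.5164*sin(x) + 2.1383)*cos(x)/(18.5761*sin(x)^4 + 34.48*sin(x)^3 - 5.2914*sin(x)^2 - 19.76*sin(x) + 6.1009)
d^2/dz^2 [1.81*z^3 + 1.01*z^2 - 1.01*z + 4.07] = 10.86*z + 2.02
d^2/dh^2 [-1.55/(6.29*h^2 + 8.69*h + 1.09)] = (122.64871*h^2 + 169.44631*h - 1.55*(12.58*h + 8.69)*(25.16*h + 17.38) + 21.25391)/(6.29*h^2 + 8.69*h + 1.09)^3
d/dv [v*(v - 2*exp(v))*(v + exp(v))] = -v^2*exp(v) + 3*v^2 - 4*v*exp(2*v) - 2*v*exp(v) - 2*exp(2*v)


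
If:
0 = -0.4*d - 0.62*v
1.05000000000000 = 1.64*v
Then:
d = -0.99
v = 0.64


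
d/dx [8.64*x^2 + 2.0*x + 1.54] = 17.28*x + 2.0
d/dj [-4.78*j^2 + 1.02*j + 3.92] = 1.02 - 9.56*j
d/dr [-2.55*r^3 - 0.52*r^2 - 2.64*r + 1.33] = -7.65*r^2 - 1.04*r - 2.64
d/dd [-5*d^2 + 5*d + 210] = 5 - 10*d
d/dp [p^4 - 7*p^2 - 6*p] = 4*p^3 - 14*p - 6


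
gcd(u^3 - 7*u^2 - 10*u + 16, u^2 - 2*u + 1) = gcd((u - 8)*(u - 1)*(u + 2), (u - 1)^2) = u - 1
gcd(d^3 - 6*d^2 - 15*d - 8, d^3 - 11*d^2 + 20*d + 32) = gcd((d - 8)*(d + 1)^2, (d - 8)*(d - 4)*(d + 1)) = d^2 - 7*d - 8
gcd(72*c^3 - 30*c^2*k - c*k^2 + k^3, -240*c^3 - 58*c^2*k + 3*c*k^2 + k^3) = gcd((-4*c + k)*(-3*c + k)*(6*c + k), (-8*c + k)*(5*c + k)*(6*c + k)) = 6*c + k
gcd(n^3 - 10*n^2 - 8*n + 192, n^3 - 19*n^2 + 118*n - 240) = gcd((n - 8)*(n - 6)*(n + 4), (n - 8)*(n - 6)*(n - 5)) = n^2 - 14*n + 48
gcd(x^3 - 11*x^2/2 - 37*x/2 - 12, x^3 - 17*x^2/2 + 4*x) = x - 8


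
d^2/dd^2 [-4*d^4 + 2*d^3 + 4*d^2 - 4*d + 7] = -48*d^2 + 12*d + 8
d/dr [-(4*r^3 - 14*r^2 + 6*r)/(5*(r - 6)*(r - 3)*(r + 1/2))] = 8*(10*r^2 + 12*r - 3)/(5*(4*r^4 - 44*r^3 + 97*r^2 + 132*r + 36))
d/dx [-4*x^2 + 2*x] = 2 - 8*x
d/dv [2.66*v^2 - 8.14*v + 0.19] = 5.32*v - 8.14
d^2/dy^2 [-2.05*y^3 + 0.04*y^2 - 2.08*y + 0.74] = 0.08 - 12.3*y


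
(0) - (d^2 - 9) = 9 - d^2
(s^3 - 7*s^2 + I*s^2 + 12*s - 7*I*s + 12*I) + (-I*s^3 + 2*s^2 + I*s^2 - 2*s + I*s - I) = s^3 - I*s^3 - 5*s^2 + 2*I*s^2 + 10*s - 6*I*s + 11*I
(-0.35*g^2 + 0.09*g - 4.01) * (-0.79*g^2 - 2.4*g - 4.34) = 0.2765*g^4 + 0.7689*g^3 + 4.4709*g^2 + 9.2334*g + 17.4034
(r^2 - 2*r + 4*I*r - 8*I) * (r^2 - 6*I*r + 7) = r^4 - 2*r^3 - 2*I*r^3 + 31*r^2 + 4*I*r^2 - 62*r + 28*I*r - 56*I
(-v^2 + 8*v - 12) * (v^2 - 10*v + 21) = -v^4 + 18*v^3 - 113*v^2 + 288*v - 252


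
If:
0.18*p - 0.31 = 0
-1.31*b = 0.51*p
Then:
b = -0.67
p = 1.72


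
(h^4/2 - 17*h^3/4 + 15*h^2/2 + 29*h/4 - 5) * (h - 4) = h^5/2 - 25*h^4/4 + 49*h^3/2 - 91*h^2/4 - 34*h + 20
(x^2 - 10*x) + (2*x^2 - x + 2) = 3*x^2 - 11*x + 2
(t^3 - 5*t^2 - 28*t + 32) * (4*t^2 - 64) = 4*t^5 - 20*t^4 - 176*t^3 + 448*t^2 + 1792*t - 2048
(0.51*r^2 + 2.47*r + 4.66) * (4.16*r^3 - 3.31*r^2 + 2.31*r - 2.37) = 2.1216*r^5 + 8.5871*r^4 + 12.388*r^3 - 10.9276*r^2 + 4.9107*r - 11.0442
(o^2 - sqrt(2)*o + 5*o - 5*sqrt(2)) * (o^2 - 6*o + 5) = o^4 - sqrt(2)*o^3 - o^3 - 25*o^2 + sqrt(2)*o^2 + 25*o + 25*sqrt(2)*o - 25*sqrt(2)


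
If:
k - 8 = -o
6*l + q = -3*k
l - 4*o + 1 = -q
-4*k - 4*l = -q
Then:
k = 62/9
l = -217/45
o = 10/9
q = 124/15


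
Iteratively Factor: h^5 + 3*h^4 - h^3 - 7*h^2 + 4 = (h + 2)*(h^4 + h^3 - 3*h^2 - h + 2) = (h + 2)^2*(h^3 - h^2 - h + 1) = (h + 1)*(h + 2)^2*(h^2 - 2*h + 1) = (h - 1)*(h + 1)*(h + 2)^2*(h - 1)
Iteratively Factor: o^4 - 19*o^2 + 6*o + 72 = (o + 4)*(o^3 - 4*o^2 - 3*o + 18) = (o - 3)*(o + 4)*(o^2 - o - 6) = (o - 3)^2*(o + 4)*(o + 2)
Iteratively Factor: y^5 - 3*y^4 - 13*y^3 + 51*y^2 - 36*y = (y + 4)*(y^4 - 7*y^3 + 15*y^2 - 9*y) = y*(y + 4)*(y^3 - 7*y^2 + 15*y - 9) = y*(y - 1)*(y + 4)*(y^2 - 6*y + 9) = y*(y - 3)*(y - 1)*(y + 4)*(y - 3)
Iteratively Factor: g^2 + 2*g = (g)*(g + 2)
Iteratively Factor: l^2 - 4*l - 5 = (l + 1)*(l - 5)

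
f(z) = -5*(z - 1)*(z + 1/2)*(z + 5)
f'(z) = -5*(z - 1)*(z + 1/2) - 5*(z - 1)*(z + 5) - 5*(z + 1/2)*(z + 5) = -15*z^2 - 45*z + 15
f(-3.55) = -100.61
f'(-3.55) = -14.29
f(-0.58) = -2.79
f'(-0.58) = 36.05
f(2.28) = -129.53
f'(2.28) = -165.58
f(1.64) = -45.47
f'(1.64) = -99.14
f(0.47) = 14.06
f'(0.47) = -9.46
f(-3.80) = -95.04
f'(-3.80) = -30.60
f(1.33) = -19.11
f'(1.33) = -71.38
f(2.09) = -100.08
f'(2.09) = -144.57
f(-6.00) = 192.50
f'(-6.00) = -255.00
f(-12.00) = 5232.50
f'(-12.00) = -1605.00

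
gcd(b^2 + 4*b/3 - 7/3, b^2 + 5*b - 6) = b - 1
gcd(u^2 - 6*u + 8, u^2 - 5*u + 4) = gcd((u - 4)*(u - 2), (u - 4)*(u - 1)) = u - 4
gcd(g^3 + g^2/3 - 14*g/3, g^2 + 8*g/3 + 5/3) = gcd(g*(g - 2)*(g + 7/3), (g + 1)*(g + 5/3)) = 1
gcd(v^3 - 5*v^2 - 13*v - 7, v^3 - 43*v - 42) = v^2 - 6*v - 7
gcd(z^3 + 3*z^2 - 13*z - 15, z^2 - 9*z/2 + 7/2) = 1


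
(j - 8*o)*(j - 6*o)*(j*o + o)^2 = j^4*o^2 - 14*j^3*o^3 + 2*j^3*o^2 + 48*j^2*o^4 - 28*j^2*o^3 + j^2*o^2 + 96*j*o^4 - 14*j*o^3 + 48*o^4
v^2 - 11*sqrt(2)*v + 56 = (v - 7*sqrt(2))*(v - 4*sqrt(2))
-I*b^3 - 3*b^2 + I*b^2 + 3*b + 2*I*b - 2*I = (b - 2*I)*(b - I)*(-I*b + I)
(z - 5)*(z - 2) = z^2 - 7*z + 10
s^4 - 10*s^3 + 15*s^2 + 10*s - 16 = (s - 8)*(s - 2)*(s - 1)*(s + 1)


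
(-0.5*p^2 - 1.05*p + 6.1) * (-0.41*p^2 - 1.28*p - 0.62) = 0.205*p^4 + 1.0705*p^3 - 0.847*p^2 - 7.157*p - 3.782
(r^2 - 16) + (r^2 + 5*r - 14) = 2*r^2 + 5*r - 30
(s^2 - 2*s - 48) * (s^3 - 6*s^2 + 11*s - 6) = s^5 - 8*s^4 - 25*s^3 + 260*s^2 - 516*s + 288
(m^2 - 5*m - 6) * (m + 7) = m^3 + 2*m^2 - 41*m - 42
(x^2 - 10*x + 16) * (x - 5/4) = x^3 - 45*x^2/4 + 57*x/2 - 20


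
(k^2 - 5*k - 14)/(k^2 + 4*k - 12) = (k^2 - 5*k - 14)/(k^2 + 4*k - 12)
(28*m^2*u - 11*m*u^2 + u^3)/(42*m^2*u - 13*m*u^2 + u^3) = (-4*m + u)/(-6*m + u)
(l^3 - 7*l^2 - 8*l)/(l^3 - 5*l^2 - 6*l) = (l - 8)/(l - 6)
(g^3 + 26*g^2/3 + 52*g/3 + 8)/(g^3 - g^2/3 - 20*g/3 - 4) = (g + 6)/(g - 3)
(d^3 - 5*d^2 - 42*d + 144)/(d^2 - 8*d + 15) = (d^2 - 2*d - 48)/(d - 5)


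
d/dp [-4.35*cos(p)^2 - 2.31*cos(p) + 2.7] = (8.7*cos(p) + 2.31)*sin(p)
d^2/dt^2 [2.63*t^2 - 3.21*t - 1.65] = 5.26000000000000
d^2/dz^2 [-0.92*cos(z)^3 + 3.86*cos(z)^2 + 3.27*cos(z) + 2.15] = -2.58*cos(z) - 7.72*cos(2*z) + 2.07*cos(3*z)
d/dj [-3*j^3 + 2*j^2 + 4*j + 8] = -9*j^2 + 4*j + 4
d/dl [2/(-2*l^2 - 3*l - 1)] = 2*(4*l + 3)/(2*l^2 + 3*l + 1)^2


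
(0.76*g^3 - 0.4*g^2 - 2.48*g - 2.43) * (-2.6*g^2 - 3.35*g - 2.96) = -1.976*g^5 - 1.506*g^4 + 5.5384*g^3 + 15.81*g^2 + 15.4813*g + 7.1928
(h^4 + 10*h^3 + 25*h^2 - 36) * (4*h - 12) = 4*h^5 + 28*h^4 - 20*h^3 - 300*h^2 - 144*h + 432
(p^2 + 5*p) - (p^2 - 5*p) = 10*p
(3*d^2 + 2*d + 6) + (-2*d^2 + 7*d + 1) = d^2 + 9*d + 7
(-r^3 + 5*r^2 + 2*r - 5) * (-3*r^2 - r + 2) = 3*r^5 - 14*r^4 - 13*r^3 + 23*r^2 + 9*r - 10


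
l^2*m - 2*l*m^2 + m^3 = m*(-l + m)^2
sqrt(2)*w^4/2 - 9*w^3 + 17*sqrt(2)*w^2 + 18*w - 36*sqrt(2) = (w - 6*sqrt(2))*(w - 3*sqrt(2))*(w - sqrt(2))*(sqrt(2)*w/2 + 1)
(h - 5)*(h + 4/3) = h^2 - 11*h/3 - 20/3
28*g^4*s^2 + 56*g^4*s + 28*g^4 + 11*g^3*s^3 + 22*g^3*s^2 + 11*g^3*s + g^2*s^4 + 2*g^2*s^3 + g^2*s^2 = (4*g + s)*(7*g + s)*(g*s + g)^2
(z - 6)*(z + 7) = z^2 + z - 42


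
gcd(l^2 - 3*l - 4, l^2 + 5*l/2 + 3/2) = l + 1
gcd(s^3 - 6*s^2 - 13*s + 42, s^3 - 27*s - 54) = s + 3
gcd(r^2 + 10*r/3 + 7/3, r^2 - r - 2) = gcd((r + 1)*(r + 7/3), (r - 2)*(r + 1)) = r + 1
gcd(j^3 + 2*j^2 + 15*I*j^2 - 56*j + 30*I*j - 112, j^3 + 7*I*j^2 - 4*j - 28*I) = j^2 + j*(2 + 7*I) + 14*I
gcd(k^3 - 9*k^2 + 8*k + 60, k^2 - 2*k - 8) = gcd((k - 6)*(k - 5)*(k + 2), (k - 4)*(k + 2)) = k + 2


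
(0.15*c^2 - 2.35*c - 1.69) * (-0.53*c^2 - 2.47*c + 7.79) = -0.0795*c^4 + 0.875*c^3 + 7.8687*c^2 - 14.1322*c - 13.1651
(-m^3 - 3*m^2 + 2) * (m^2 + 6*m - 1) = -m^5 - 9*m^4 - 17*m^3 + 5*m^2 + 12*m - 2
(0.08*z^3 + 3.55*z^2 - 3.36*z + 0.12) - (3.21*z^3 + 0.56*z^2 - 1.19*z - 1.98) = -3.13*z^3 + 2.99*z^2 - 2.17*z + 2.1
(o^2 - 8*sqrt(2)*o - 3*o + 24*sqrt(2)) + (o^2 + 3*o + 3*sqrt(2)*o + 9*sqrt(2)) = 2*o^2 - 5*sqrt(2)*o + 33*sqrt(2)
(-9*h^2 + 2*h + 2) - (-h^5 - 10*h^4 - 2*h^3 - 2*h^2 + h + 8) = h^5 + 10*h^4 + 2*h^3 - 7*h^2 + h - 6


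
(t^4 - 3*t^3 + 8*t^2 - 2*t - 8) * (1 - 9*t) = -9*t^5 + 28*t^4 - 75*t^3 + 26*t^2 + 70*t - 8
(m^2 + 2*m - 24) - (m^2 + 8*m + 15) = -6*m - 39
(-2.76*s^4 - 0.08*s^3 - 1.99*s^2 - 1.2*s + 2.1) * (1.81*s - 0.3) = -4.9956*s^5 + 0.6832*s^4 - 3.5779*s^3 - 1.575*s^2 + 4.161*s - 0.63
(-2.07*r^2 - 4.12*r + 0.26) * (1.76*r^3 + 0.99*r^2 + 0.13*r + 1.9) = -3.6432*r^5 - 9.3005*r^4 - 3.8903*r^3 - 4.2112*r^2 - 7.7942*r + 0.494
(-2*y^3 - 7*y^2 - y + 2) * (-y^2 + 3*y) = 2*y^5 + y^4 - 20*y^3 - 5*y^2 + 6*y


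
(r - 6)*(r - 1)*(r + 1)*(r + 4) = r^4 - 2*r^3 - 25*r^2 + 2*r + 24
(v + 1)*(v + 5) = v^2 + 6*v + 5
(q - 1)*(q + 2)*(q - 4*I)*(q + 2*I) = q^4 + q^3 - 2*I*q^3 + 6*q^2 - 2*I*q^2 + 8*q + 4*I*q - 16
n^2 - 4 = (n - 2)*(n + 2)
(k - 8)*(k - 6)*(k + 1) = k^3 - 13*k^2 + 34*k + 48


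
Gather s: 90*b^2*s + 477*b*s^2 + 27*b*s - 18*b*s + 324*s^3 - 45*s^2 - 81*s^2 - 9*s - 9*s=324*s^3 + s^2*(477*b - 126) + s*(90*b^2 + 9*b - 18)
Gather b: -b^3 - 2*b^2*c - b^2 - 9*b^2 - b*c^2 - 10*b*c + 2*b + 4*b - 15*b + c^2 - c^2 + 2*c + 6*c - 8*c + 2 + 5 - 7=-b^3 + b^2*(-2*c - 10) + b*(-c^2 - 10*c - 9)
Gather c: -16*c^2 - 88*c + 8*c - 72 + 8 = -16*c^2 - 80*c - 64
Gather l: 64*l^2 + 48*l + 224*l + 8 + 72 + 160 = 64*l^2 + 272*l + 240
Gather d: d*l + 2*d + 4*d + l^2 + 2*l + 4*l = d*(l + 6) + l^2 + 6*l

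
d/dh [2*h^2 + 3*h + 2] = 4*h + 3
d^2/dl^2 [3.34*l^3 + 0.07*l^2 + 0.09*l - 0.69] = 20.04*l + 0.14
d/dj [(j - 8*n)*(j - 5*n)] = 2*j - 13*n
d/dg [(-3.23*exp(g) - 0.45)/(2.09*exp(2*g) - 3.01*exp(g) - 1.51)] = (6.7507*exp(2*g) + 1.881*exp(g) + 3.5228)*exp(g)/(4.3681*exp(4*g) - 12.5818*exp(3*g) + 2.7483*exp(2*g) + 9.0902*exp(g) + 2.2801)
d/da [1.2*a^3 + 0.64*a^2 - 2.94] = a*(3.6*a + 1.28)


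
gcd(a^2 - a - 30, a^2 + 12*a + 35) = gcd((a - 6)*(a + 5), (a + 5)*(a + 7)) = a + 5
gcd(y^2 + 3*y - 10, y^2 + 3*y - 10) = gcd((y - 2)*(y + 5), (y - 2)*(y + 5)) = y^2 + 3*y - 10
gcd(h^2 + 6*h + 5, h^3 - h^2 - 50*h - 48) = h + 1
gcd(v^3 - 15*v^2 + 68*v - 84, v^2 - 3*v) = 1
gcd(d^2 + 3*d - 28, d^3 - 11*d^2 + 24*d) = 1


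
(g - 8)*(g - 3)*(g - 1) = g^3 - 12*g^2 + 35*g - 24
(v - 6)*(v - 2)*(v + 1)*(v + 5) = v^4 - 2*v^3 - 31*v^2 + 32*v + 60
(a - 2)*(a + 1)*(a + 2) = a^3 + a^2 - 4*a - 4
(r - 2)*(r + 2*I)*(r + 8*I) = r^3 - 2*r^2 + 10*I*r^2 - 16*r - 20*I*r + 32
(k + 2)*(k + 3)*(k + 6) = k^3 + 11*k^2 + 36*k + 36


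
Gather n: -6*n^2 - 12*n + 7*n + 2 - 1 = -6*n^2 - 5*n + 1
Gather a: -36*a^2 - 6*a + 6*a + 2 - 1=1 - 36*a^2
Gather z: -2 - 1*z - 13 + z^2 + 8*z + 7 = z^2 + 7*z - 8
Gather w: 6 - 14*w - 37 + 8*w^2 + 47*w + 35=8*w^2 + 33*w + 4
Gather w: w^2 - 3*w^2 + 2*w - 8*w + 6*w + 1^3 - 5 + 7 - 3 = -2*w^2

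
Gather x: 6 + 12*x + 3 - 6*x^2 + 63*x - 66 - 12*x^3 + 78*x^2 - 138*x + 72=-12*x^3 + 72*x^2 - 63*x + 15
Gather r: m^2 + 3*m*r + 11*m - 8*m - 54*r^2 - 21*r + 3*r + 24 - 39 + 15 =m^2 + 3*m - 54*r^2 + r*(3*m - 18)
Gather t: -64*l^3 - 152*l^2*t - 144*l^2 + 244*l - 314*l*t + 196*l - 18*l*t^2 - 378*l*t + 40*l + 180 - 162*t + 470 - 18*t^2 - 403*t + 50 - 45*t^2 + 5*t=-64*l^3 - 144*l^2 + 480*l + t^2*(-18*l - 63) + t*(-152*l^2 - 692*l - 560) + 700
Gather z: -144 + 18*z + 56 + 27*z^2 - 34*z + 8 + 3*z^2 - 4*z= 30*z^2 - 20*z - 80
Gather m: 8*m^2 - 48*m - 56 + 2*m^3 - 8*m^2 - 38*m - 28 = 2*m^3 - 86*m - 84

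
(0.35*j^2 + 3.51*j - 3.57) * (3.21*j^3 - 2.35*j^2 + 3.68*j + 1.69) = 1.1235*j^5 + 10.4446*j^4 - 18.4202*j^3 + 21.8978*j^2 - 7.2057*j - 6.0333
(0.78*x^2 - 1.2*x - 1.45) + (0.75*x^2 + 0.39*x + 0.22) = 1.53*x^2 - 0.81*x - 1.23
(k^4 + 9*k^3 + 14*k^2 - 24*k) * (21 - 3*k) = -3*k^5 - 6*k^4 + 147*k^3 + 366*k^2 - 504*k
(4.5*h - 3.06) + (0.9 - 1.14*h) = 3.36*h - 2.16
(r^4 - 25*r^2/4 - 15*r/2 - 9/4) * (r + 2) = r^5 + 2*r^4 - 25*r^3/4 - 20*r^2 - 69*r/4 - 9/2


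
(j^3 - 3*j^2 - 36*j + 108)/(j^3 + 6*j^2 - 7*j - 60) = (j^2 - 36)/(j^2 + 9*j + 20)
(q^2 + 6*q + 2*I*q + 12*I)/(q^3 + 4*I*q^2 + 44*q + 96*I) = (q + 6)/(q^2 + 2*I*q + 48)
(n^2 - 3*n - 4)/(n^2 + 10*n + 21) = (n^2 - 3*n - 4)/(n^2 + 10*n + 21)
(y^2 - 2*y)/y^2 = (y - 2)/y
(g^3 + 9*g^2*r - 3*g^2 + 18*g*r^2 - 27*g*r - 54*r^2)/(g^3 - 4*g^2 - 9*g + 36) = (g^2 + 9*g*r + 18*r^2)/(g^2 - g - 12)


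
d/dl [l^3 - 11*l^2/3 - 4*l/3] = 3*l^2 - 22*l/3 - 4/3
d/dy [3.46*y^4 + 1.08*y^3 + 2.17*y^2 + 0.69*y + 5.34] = 13.84*y^3 + 3.24*y^2 + 4.34*y + 0.69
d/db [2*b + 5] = 2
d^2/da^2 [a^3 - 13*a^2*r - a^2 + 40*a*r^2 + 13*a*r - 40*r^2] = 6*a - 26*r - 2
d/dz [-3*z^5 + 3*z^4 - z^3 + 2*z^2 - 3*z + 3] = -15*z^4 + 12*z^3 - 3*z^2 + 4*z - 3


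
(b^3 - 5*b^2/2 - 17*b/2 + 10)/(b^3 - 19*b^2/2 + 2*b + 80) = (b - 1)/(b - 8)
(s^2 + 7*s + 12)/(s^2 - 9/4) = 4*(s^2 + 7*s + 12)/(4*s^2 - 9)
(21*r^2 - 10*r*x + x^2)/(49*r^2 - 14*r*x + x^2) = (-3*r + x)/(-7*r + x)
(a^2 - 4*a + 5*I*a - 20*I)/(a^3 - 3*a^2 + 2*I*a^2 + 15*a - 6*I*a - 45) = (a - 4)/(a^2 - 3*a*(1 + I) + 9*I)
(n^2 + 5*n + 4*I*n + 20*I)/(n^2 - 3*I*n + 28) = (n + 5)/(n - 7*I)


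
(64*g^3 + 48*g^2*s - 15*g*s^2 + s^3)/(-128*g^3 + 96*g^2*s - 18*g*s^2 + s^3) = (g + s)/(-2*g + s)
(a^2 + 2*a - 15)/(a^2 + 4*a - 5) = (a - 3)/(a - 1)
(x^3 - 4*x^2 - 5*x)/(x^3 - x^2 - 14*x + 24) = x*(x^2 - 4*x - 5)/(x^3 - x^2 - 14*x + 24)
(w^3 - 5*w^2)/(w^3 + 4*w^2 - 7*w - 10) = w^2*(w - 5)/(w^3 + 4*w^2 - 7*w - 10)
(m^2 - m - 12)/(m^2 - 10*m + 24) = (m + 3)/(m - 6)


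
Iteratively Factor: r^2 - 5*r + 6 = (r - 3)*(r - 2)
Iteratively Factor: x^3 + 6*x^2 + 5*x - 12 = (x + 4)*(x^2 + 2*x - 3) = (x - 1)*(x + 4)*(x + 3)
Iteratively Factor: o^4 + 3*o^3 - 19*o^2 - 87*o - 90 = (o + 3)*(o^3 - 19*o - 30) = (o - 5)*(o + 3)*(o^2 + 5*o + 6) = (o - 5)*(o + 3)^2*(o + 2)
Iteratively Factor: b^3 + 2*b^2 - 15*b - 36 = (b + 3)*(b^2 - b - 12) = (b - 4)*(b + 3)*(b + 3)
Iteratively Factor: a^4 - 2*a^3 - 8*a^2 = (a + 2)*(a^3 - 4*a^2) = a*(a + 2)*(a^2 - 4*a) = a^2*(a + 2)*(a - 4)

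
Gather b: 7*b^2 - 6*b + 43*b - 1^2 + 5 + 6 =7*b^2 + 37*b + 10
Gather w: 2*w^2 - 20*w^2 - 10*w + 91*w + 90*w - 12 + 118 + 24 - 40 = -18*w^2 + 171*w + 90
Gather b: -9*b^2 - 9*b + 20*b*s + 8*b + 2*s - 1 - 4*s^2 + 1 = -9*b^2 + b*(20*s - 1) - 4*s^2 + 2*s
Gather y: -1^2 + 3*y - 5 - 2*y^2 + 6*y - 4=-2*y^2 + 9*y - 10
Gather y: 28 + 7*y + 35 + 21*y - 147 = 28*y - 84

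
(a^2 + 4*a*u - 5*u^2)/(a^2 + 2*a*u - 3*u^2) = (a + 5*u)/(a + 3*u)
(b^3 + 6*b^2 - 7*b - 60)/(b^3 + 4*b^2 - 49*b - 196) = (b^2 + 2*b - 15)/(b^2 - 49)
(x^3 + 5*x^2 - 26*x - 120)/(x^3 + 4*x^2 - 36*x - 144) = (x - 5)/(x - 6)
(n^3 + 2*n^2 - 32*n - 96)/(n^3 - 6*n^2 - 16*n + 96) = (n + 4)/(n - 4)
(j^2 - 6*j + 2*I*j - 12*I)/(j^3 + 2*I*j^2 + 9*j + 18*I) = (j - 6)/(j^2 + 9)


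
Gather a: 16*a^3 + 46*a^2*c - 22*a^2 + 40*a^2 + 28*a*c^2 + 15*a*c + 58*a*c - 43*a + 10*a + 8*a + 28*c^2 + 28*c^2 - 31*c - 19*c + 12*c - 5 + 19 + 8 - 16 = 16*a^3 + a^2*(46*c + 18) + a*(28*c^2 + 73*c - 25) + 56*c^2 - 38*c + 6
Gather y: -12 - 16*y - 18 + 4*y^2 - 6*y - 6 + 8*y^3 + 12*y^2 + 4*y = 8*y^3 + 16*y^2 - 18*y - 36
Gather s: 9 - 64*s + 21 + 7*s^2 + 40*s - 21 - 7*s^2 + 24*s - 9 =0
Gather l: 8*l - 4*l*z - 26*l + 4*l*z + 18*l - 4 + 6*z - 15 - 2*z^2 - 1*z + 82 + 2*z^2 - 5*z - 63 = 0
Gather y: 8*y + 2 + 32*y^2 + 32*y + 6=32*y^2 + 40*y + 8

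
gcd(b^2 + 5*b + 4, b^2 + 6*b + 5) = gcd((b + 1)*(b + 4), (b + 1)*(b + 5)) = b + 1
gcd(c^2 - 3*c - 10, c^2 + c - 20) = 1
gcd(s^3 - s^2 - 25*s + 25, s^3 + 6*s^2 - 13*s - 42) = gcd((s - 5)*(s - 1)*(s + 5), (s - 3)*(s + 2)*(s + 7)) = 1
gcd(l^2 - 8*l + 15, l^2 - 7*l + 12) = l - 3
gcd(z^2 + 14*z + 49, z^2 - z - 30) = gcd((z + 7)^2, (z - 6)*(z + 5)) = 1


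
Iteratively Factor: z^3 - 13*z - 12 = (z - 4)*(z^2 + 4*z + 3) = (z - 4)*(z + 1)*(z + 3)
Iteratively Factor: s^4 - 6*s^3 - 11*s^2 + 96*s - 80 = (s - 5)*(s^3 - s^2 - 16*s + 16) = (s - 5)*(s + 4)*(s^2 - 5*s + 4) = (s - 5)*(s - 4)*(s + 4)*(s - 1)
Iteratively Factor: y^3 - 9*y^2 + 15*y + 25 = (y - 5)*(y^2 - 4*y - 5) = (y - 5)*(y + 1)*(y - 5)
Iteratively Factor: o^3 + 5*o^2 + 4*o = (o + 4)*(o^2 + o) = (o + 1)*(o + 4)*(o)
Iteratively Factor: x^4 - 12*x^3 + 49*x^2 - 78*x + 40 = (x - 5)*(x^3 - 7*x^2 + 14*x - 8) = (x - 5)*(x - 1)*(x^2 - 6*x + 8) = (x - 5)*(x - 2)*(x - 1)*(x - 4)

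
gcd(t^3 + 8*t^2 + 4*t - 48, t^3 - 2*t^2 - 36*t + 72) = t^2 + 4*t - 12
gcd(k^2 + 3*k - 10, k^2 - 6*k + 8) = k - 2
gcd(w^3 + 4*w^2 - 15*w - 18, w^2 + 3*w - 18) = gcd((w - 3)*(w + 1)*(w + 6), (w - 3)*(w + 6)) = w^2 + 3*w - 18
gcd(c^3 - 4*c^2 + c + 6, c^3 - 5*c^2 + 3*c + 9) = c^2 - 2*c - 3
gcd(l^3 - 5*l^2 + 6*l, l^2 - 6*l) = l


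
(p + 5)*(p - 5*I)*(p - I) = p^3 + 5*p^2 - 6*I*p^2 - 5*p - 30*I*p - 25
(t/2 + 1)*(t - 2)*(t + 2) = t^3/2 + t^2 - 2*t - 4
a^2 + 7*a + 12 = (a + 3)*(a + 4)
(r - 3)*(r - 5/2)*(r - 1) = r^3 - 13*r^2/2 + 13*r - 15/2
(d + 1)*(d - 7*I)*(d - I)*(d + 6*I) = d^4 + d^3 - 2*I*d^3 + 41*d^2 - 2*I*d^2 + 41*d - 42*I*d - 42*I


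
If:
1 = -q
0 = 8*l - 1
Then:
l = 1/8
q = -1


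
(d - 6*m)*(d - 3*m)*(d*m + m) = d^3*m - 9*d^2*m^2 + d^2*m + 18*d*m^3 - 9*d*m^2 + 18*m^3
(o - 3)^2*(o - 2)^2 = o^4 - 10*o^3 + 37*o^2 - 60*o + 36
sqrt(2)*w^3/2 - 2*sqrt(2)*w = w*(w - 2)*(sqrt(2)*w/2 + sqrt(2))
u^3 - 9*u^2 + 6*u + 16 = (u - 8)*(u - 2)*(u + 1)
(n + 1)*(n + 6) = n^2 + 7*n + 6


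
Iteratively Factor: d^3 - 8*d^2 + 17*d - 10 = (d - 1)*(d^2 - 7*d + 10) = (d - 5)*(d - 1)*(d - 2)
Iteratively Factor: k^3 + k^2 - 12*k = (k)*(k^2 + k - 12) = k*(k - 3)*(k + 4)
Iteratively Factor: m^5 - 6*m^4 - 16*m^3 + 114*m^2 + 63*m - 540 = (m + 3)*(m^4 - 9*m^3 + 11*m^2 + 81*m - 180) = (m - 5)*(m + 3)*(m^3 - 4*m^2 - 9*m + 36) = (m - 5)*(m - 4)*(m + 3)*(m^2 - 9) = (m - 5)*(m - 4)*(m - 3)*(m + 3)*(m + 3)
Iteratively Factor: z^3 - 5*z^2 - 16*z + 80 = (z - 5)*(z^2 - 16) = (z - 5)*(z - 4)*(z + 4)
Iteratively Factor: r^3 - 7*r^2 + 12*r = (r - 4)*(r^2 - 3*r) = (r - 4)*(r - 3)*(r)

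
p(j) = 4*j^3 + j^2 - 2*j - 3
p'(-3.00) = 100.00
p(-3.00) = -96.00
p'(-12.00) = 1702.00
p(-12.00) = -6747.00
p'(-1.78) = 32.46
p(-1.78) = -18.83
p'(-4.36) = 217.40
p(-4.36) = -306.80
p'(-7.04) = 578.66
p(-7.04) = -1335.01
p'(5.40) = 358.72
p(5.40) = 645.22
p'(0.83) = 7.93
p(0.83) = -1.68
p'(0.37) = 0.38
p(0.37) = -3.40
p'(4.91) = 297.12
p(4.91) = 484.77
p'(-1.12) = 10.81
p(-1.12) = -5.13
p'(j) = 12*j^2 + 2*j - 2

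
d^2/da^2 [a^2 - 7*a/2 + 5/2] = 2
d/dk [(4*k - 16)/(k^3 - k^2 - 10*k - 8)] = 4*(-2*k - 3)/(k^4 + 6*k^3 + 13*k^2 + 12*k + 4)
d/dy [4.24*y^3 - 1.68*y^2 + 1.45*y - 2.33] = 12.72*y^2 - 3.36*y + 1.45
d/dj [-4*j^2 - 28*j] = -8*j - 28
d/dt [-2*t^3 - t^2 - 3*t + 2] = -6*t^2 - 2*t - 3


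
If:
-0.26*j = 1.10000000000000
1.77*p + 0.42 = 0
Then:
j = -4.23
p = -0.24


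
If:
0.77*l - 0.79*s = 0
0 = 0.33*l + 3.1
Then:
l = -9.39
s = -9.16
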